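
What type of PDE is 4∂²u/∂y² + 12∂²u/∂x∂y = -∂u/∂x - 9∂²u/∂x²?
Rewriting in standard form: 9∂²u/∂x² + 12∂²u/∂x∂y + 4∂²u/∂y² + ∂u/∂x = 0. With A = 9, B = 12, C = 4, the discriminant is 0. This is a parabolic PDE.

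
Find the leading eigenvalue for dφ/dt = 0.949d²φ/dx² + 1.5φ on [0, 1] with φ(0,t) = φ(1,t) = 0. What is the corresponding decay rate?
Eigenvalues: λₙ = 0.949n²π²/1² - 1.5.
First three modes:
  n=1: λ₁ = 0.949π² - 1.5 ≈ 7.866
  n=2: λ₂ = 3.796π² - 1.5 ≈ 35.965
  n=3: λ₃ = 8.541π² - 1.5 ≈ 82.796
Since 0.949π² ≈ 9.366 > 1.5, all λₙ > 0.
The n=1 mode decays slowest → dominates as t → ∞.
Asymptotic: φ ~ c₁ sin(πx/1) e^{-λ₁t} with decay rate λ₁ ≈ 7.866.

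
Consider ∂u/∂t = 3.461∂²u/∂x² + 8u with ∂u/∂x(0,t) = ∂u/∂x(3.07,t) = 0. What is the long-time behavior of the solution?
As t → ∞, u grows unboundedly. With Neumann BCs the constant mode has diffusion eigenvalue 0, so any r > 0 makes it grow like e^(8t); solution grows exponentially.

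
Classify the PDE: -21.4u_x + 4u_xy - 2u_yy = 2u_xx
Rewriting in standard form: -2u_xx + 4u_xy - 2u_yy - 21.4u_x = 0. A = -2, B = 4, C = -2. Discriminant B² - 4AC = 0. Since 0 = 0, parabolic.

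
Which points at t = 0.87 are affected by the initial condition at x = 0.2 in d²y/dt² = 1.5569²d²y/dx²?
Domain of influence: [-1.154503, 1.554503]. Data at x = 0.2 spreads outward at speed 1.5569.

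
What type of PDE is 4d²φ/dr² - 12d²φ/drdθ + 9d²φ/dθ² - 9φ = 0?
With A = 4, B = -12, C = 9, the discriminant is 0. This is a parabolic PDE.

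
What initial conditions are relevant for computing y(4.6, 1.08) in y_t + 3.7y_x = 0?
A single point: x = 0.604. The characteristic through (4.6, 1.08) is x - 3.7t = const, so x = 4.6 - 3.7·1.08 = 0.604.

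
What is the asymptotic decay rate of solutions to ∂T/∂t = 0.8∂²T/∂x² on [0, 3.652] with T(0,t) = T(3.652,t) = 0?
Eigenvalues: λₙ = 0.8n²π²/3.652².
First three modes:
  n=1: λ₁ = 0.8π²/3.652² ≈ 0.592
  n=2: λ₂ = 3.2π²/3.652² ≈ 2.368 (4× faster decay)
  n=3: λ₃ = 7.2π²/3.652² ≈ 5.328 (9× faster decay)
As t → ∞, higher modes decay exponentially faster. The n=1 mode dominates: T ~ c₁ sin(πx/3.652) e^{-λ₁t}.
Decay rate: λ₁ = 0.8π²/3.652² ≈ 0.592.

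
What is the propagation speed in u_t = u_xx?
Infinite. The heat equation is parabolic, not hyperbolic, so disturbances propagate instantly.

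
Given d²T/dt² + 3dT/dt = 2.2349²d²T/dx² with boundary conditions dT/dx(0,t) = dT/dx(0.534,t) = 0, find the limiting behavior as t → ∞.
T → constant (steady state). Damping (γ=3) dissipates the nonconstant modes; with Neumann BCs the spatial average obeys M''+γM'=0 and tends to a finite limit.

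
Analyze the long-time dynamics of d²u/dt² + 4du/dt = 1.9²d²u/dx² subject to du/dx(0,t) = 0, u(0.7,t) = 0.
Long-time behavior: u → 0. Damping (γ=4) dissipates energy; oscillations decay exponentially.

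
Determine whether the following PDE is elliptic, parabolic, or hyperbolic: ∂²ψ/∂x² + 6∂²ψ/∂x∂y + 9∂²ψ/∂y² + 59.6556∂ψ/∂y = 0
Coefficients: A = 1, B = 6, C = 9. B² - 4AC = 0, which is zero, so the equation is parabolic.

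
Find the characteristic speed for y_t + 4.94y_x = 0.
Speed = 4.94. Information travels along x - 4.94t = const (rightward).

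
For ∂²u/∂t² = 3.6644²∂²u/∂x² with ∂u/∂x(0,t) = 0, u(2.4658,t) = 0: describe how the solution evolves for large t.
u oscillates (no decay). Energy is conserved; the solution oscillates indefinitely as standing waves.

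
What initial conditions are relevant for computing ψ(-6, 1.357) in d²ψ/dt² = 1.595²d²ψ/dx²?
Domain of dependence: [-8.164415, -3.835585]. Signals travel at speed 1.595, so data within |x - -6| ≤ 1.595·1.357 = 2.164415 can reach the point.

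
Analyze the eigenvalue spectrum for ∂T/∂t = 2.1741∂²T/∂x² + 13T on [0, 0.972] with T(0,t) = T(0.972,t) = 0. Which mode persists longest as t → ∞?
Eigenvalues: λₙ = 2.1741n²π²/0.972² - 13.
First three modes:
  n=1: λ₁ = 2.1741π²/0.972² - 13 ≈ 9.712
  n=2: λ₂ = 8.6964π²/0.972² - 13 ≈ 77.846
  n=3: λ₃ = 19.5669π²/0.972² - 13 ≈ 191.404
Since 2.1741π²/0.972² ≈ 22.712 > 13, all λₙ > 0.
The n=1 mode decays slowest → dominates as t → ∞.
Asymptotic: T ~ c₁ sin(πx/0.972) e^{-λ₁t} with decay rate λ₁ ≈ 9.712.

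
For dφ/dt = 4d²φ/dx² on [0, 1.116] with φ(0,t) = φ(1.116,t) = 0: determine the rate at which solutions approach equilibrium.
Eigenvalues: λₙ = 4n²π²/1.116².
First three modes:
  n=1: λ₁ = 4π²/1.116² ≈ 31.698
  n=2: λ₂ = 16π²/1.116² ≈ 126.792 (4× faster decay)
  n=3: λ₃ = 36π²/1.116² ≈ 285.282 (9× faster decay)
As t → ∞, higher modes decay exponentially faster. The n=1 mode dominates: φ ~ c₁ sin(πx/1.116) e^{-λ₁t}.
Decay rate: λ₁ = 4π²/1.116² ≈ 31.698.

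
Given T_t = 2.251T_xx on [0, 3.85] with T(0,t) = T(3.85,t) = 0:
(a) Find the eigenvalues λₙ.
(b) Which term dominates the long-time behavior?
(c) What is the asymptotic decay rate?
Eigenvalues: λₙ = 2.251n²π²/3.85².
First three modes:
  n=1: λ₁ = 2.251π²/3.85² ≈ 1.499
  n=2: λ₂ = 9.004π²/3.85² ≈ 5.995 (4× faster decay)
  n=3: λ₃ = 20.259π²/3.85² ≈ 13.49 (9× faster decay)
As t → ∞, higher modes decay exponentially faster. The n=1 mode dominates: T ~ c₁ sin(πx/3.85) e^{-λ₁t}.
Decay rate: λ₁ = 2.251π²/3.85² ≈ 1.499.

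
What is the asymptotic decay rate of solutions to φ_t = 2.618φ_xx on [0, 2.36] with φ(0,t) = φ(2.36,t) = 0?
Eigenvalues: λₙ = 2.618n²π²/2.36².
First three modes:
  n=1: λ₁ = 2.618π²/2.36² ≈ 4.639
  n=2: λ₂ = 10.472π²/2.36² ≈ 18.557 (4× faster decay)
  n=3: λ₃ = 23.562π²/2.36² ≈ 41.753 (9× faster decay)
As t → ∞, higher modes decay exponentially faster. The n=1 mode dominates: φ ~ c₁ sin(πx/2.36) e^{-λ₁t}.
Decay rate: λ₁ = 2.618π²/2.36² ≈ 4.639.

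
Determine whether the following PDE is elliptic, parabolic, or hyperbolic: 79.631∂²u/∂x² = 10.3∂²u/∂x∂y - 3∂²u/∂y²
Rewriting in standard form: 79.631∂²u/∂x² - 10.3∂²u/∂x∂y + 3∂²u/∂y² = 0. Coefficients: A = 79.631, B = -10.3, C = 3. B² - 4AC = -849.482, which is negative, so the equation is elliptic.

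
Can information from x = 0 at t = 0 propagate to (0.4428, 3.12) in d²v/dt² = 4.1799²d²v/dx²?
Yes. The domain of dependence is [-12.598488, 13.484088], and 0 ∈ [-12.598488, 13.484088].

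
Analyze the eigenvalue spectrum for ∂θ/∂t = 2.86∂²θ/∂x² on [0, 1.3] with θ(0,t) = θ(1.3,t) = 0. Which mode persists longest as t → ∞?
Eigenvalues: λₙ = 2.86n²π²/1.3².
First three modes:
  n=1: λ₁ = 2.86π²/1.3² ≈ 16.702
  n=2: λ₂ = 11.44π²/1.3² ≈ 66.81 (4× faster decay)
  n=3: λ₃ = 25.74π²/1.3² ≈ 150.322 (9× faster decay)
As t → ∞, higher modes decay exponentially faster. The n=1 mode dominates: θ ~ c₁ sin(πx/1.3) e^{-λ₁t}.
Decay rate: λ₁ = 2.86π²/1.3² ≈ 16.702.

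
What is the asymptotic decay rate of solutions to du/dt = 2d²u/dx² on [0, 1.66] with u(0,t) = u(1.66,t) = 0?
Eigenvalues: λₙ = 2n²π²/1.66².
First three modes:
  n=1: λ₁ = 2π²/1.66² ≈ 7.163
  n=2: λ₂ = 8π²/1.66² ≈ 28.653 (4× faster decay)
  n=3: λ₃ = 18π²/1.66² ≈ 64.47 (9× faster decay)
As t → ∞, higher modes decay exponentially faster. The n=1 mode dominates: u ~ c₁ sin(πx/1.66) e^{-λ₁t}.
Decay rate: λ₁ = 2π²/1.66² ≈ 7.163.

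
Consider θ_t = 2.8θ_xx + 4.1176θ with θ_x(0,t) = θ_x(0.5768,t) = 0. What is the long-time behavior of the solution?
As t → ∞, θ grows unboundedly. With Neumann BCs the constant mode has diffusion eigenvalue 0, so any r > 0 makes it grow like e^(4.1176t); solution grows exponentially.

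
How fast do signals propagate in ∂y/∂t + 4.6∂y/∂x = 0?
Speed = 4.6. Information travels along x - 4.6t = const (rightward).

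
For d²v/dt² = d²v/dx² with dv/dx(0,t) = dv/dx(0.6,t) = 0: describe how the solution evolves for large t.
v oscillates about a mean that drifts linearly in t (generically unbounded; no decay). There is no damping, so the nonconstant modes persist as standing waves (energy conserved, no decay). But with Neumann conditions at both ends the constant mode has eigenvalue 0: the spatial mean M(t) of v satisfies M'' = 0, so M(t) = M(0) + M'(0)·t. Unless the initial velocity has zero mean (∫v_t(x,0)dx = 0), the solution grows linearly in t (unbounded, though not exponentially); if it does have zero mean, the solution stays bounded and simply oscillates.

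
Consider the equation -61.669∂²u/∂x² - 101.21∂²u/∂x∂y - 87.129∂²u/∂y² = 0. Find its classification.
Elliptic. (A = -61.669, B = -101.21, C = -87.129 gives B² - 4AC = -11249.169104.)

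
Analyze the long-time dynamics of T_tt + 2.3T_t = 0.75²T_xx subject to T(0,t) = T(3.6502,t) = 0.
Long-time behavior: T → 0. Damping (γ=2.3) dissipates energy; oscillations decay exponentially.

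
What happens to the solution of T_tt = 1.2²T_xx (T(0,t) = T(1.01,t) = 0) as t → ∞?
T oscillates (no decay). Energy is conserved; the solution oscillates indefinitely as standing waves.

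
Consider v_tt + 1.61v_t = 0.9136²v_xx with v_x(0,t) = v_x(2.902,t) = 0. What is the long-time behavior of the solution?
As t → ∞, v → constant (steady state). Damping (γ=1.61) dissipates the nonconstant modes; with Neumann BCs the spatial average obeys M''+γM'=0 and tends to a finite limit.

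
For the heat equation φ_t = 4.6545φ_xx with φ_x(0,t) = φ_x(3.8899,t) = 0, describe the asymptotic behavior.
φ → constant (steady state). Heat is conserved (no flux at boundaries); solution approaches the spatial average.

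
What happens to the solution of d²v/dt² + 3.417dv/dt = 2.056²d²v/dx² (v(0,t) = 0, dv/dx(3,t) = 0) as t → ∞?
v → 0. Damping (γ=3.417) dissipates energy; oscillations decay exponentially.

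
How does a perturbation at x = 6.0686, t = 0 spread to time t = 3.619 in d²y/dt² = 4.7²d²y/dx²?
Domain of influence: [-10.9407, 23.0779]. Data at x = 6.0686 spreads outward at speed 4.7.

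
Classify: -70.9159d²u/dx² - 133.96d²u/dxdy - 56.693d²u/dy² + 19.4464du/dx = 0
Hyperbolic (discriminant = 1863.5411252).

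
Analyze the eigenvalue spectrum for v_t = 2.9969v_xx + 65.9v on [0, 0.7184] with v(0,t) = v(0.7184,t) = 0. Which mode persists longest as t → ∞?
Eigenvalues: λₙ = 2.9969n²π²/0.7184² - 65.9.
First three modes:
  n=1: λ₁ = 2.9969π²/0.7184² - 65.9 ≈ -8.589
  n=2: λ₂ = 11.9876π²/0.7184² - 65.9 ≈ 163.345
  n=3: λ₃ = 26.9721π²/0.7184² - 65.9 ≈ 449.901
Since 2.9969π²/0.7184² ≈ 57.311 < 65.9, λ₁ < 0.
The n=1 mode grows fastest (−λₙ is largest for n=1) → dominates.
Asymptotic: v ~ c₁ sin(πx/0.7184) e^{8.589t} (exponential growth at rate −λ₁ ≈ 8.589).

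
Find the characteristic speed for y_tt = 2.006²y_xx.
Speed = 2.006. Information travels along characteristics x = x₀ ± 2.006t.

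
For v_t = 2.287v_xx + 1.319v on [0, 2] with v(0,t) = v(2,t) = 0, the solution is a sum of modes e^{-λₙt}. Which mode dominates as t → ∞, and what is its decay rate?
Eigenvalues: λₙ = 2.287n²π²/2² - 1.319.
First three modes:
  n=1: λ₁ = 2.287π²/2² - 1.319 ≈ 4.324
  n=2: λ₂ = 9.148π²/2² - 1.319 ≈ 21.253
  n=3: λ₃ = 20.583π²/2² - 1.319 ≈ 49.468
Since 2.287π²/2² ≈ 5.643 > 1.319, all λₙ > 0.
The n=1 mode decays slowest → dominates as t → ∞.
Asymptotic: v ~ c₁ sin(πx/2) e^{-λ₁t} with decay rate λ₁ ≈ 4.324.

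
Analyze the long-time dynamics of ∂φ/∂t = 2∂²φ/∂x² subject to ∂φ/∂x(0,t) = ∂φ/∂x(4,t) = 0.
Long-time behavior: φ → constant (steady state). Heat is conserved (no flux at boundaries); solution approaches the spatial average.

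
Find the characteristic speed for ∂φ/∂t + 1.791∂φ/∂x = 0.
Speed = 1.791. Information travels along x - 1.791t = const (rightward).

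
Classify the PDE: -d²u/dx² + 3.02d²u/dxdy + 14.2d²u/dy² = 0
A = -1, B = 3.02, C = 14.2. Discriminant B² - 4AC = 65.9204. Since 65.9204 > 0, hyperbolic.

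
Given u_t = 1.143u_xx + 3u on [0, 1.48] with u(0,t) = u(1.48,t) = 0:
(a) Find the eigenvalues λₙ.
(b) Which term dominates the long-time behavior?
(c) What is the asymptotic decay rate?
Eigenvalues: λₙ = 1.143n²π²/1.48² - 3.
First three modes:
  n=1: λ₁ = 1.143π²/1.48² - 3 ≈ 2.15
  n=2: λ₂ = 4.572π²/1.48² - 3 ≈ 17.601
  n=3: λ₃ = 10.287π²/1.48² - 3 ≈ 43.352
Since 1.143π²/1.48² ≈ 5.15 > 3, all λₙ > 0.
The n=1 mode decays slowest → dominates as t → ∞.
Asymptotic: u ~ c₁ sin(πx/1.48) e^{-λ₁t} with decay rate λ₁ ≈ 2.15.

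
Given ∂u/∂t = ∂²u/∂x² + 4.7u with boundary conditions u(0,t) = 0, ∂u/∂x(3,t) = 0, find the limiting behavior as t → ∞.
u grows unboundedly. Reaction dominates diffusion (r=4.7 > κπ²/(4L²)≈0.27); solution grows exponentially.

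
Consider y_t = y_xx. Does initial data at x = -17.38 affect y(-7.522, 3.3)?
Yes, for any finite x. The heat equation has infinite propagation speed, so all initial data affects all points at any t > 0.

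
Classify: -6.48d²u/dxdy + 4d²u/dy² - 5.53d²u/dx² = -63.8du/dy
Rewriting in standard form: -5.53d²u/dx² - 6.48d²u/dxdy + 4d²u/dy² + 63.8du/dy = 0. Hyperbolic (discriminant = 130.4704).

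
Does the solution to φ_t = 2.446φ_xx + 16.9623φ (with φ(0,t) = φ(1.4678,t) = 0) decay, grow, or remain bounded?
φ grows unboundedly. Reaction dominates diffusion (r=16.9623 > κπ²/L²≈11.21); solution grows exponentially.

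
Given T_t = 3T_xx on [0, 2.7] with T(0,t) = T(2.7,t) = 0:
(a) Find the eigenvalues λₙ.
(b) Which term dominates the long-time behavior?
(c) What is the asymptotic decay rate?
Eigenvalues: λₙ = 3n²π²/2.7².
First three modes:
  n=1: λ₁ = 3π²/2.7² ≈ 4.062
  n=2: λ₂ = 12π²/2.7² ≈ 16.246 (4× faster decay)
  n=3: λ₃ = 27π²/2.7² ≈ 36.554 (9× faster decay)
As t → ∞, higher modes decay exponentially faster. The n=1 mode dominates: T ~ c₁ sin(πx/2.7) e^{-λ₁t}.
Decay rate: λ₁ = 3π²/2.7² ≈ 4.062.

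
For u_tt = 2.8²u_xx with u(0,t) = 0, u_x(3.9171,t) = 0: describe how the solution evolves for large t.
u oscillates (no decay). Energy is conserved; the solution oscillates indefinitely as standing waves.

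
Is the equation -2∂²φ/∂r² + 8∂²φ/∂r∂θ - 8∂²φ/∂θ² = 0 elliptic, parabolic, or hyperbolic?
Computing B² - 4AC with A = -2, B = 8, C = -8: discriminant = 0 (zero). Answer: parabolic.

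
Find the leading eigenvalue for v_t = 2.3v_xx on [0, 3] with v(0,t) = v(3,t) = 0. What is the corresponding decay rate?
Eigenvalues: λₙ = 2.3n²π²/3².
First three modes:
  n=1: λ₁ = 2.3π²/3² ≈ 2.522
  n=2: λ₂ = 9.2π²/3² ≈ 10.089 (4× faster decay)
  n=3: λ₃ = 20.7π²/3² ≈ 22.7 (9× faster decay)
As t → ∞, higher modes decay exponentially faster. The n=1 mode dominates: v ~ c₁ sin(πx/3) e^{-λ₁t}.
Decay rate: λ₁ = 2.3π²/3² ≈ 2.522.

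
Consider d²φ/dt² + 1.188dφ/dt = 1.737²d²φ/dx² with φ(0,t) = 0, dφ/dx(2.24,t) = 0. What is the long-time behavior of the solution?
As t → ∞, φ → 0. Damping (γ=1.188) dissipates energy; oscillations decay exponentially.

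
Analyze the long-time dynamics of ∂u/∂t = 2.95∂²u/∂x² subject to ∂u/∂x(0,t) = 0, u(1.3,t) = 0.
Long-time behavior: u → 0. Heat escapes through the Dirichlet boundary.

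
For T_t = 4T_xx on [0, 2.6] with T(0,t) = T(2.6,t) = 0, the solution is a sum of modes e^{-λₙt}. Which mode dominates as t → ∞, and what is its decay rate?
Eigenvalues: λₙ = 4n²π²/2.6².
First three modes:
  n=1: λ₁ = 4π²/2.6² ≈ 5.84
  n=2: λ₂ = 16π²/2.6² ≈ 23.36 (4× faster decay)
  n=3: λ₃ = 36π²/2.6² ≈ 52.56 (9× faster decay)
As t → ∞, higher modes decay exponentially faster. The n=1 mode dominates: T ~ c₁ sin(πx/2.6) e^{-λ₁t}.
Decay rate: λ₁ = 4π²/2.6² ≈ 5.84.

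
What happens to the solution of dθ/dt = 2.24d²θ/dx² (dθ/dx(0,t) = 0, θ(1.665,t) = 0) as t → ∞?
θ → 0. Heat escapes through the Dirichlet boundary.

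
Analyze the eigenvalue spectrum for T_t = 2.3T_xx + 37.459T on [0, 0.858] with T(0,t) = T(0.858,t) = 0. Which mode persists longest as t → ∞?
Eigenvalues: λₙ = 2.3n²π²/0.858² - 37.459.
First three modes:
  n=1: λ₁ = 2.3π²/0.858² - 37.459 ≈ -6.623
  n=2: λ₂ = 9.2π²/0.858² - 37.459 ≈ 85.884
  n=3: λ₃ = 20.7π²/0.858² - 37.459 ≈ 240.062
Since 2.3π²/0.858² ≈ 30.836 < 37.459, λ₁ < 0.
The n=1 mode grows fastest (−λₙ is largest for n=1) → dominates.
Asymptotic: T ~ c₁ sin(πx/0.858) e^{6.623t} (exponential growth at rate −λ₁ ≈ 6.623).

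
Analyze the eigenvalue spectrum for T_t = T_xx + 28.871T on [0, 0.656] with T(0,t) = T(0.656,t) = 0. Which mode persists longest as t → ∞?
Eigenvalues: λₙ = n²π²/0.656² - 28.871.
First three modes:
  n=1: λ₁ = π²/0.656² - 28.871 ≈ -5.936
  n=2: λ₂ = 4π²/0.656² - 28.871 ≈ 62.868
  n=3: λ₃ = 9π²/0.656² - 28.871 ≈ 177.541
Since π²/0.656² ≈ 22.935 < 28.871, λ₁ < 0.
The n=1 mode grows fastest (−λₙ is largest for n=1) → dominates.
Asymptotic: T ~ c₁ sin(πx/0.656) e^{5.936t} (exponential growth at rate −λ₁ ≈ 5.936).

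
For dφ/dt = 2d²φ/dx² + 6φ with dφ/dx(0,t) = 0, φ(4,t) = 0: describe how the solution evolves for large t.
φ grows unboundedly. Reaction dominates diffusion (r=6 > κπ²/(4L²)≈0.31); solution grows exponentially.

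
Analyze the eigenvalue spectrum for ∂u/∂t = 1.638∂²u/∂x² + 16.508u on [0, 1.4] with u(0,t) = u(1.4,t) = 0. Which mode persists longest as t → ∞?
Eigenvalues: λₙ = 1.638n²π²/1.4² - 16.508.
First three modes:
  n=1: λ₁ = 1.638π²/1.4² - 16.508 ≈ -8.26
  n=2: λ₂ = 6.552π²/1.4² - 16.508 ≈ 16.485
  n=3: λ₃ = 14.742π²/1.4² - 16.508 ≈ 57.726
Since 1.638π²/1.4² ≈ 8.248 < 16.508, λ₁ < 0.
The n=1 mode grows fastest (−λₙ is largest for n=1) → dominates.
Asymptotic: u ~ c₁ sin(πx/1.4) e^{8.26t} (exponential growth at rate −λ₁ ≈ 8.26).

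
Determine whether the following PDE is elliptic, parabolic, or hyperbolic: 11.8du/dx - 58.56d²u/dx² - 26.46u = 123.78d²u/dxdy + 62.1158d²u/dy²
Rewriting in standard form: -58.56d²u/dx² - 123.78d²u/dxdy - 62.1158d²u/dy² + 11.8du/dx - 26.46u = 0. Coefficients: A = -58.56, B = -123.78, C = -62.1158. B² - 4AC = 771.483408, which is positive, so the equation is hyperbolic.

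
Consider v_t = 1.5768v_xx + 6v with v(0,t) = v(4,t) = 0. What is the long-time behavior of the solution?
As t → ∞, v grows unboundedly. Reaction dominates diffusion (r=6 > κπ²/L²≈0.97); solution grows exponentially.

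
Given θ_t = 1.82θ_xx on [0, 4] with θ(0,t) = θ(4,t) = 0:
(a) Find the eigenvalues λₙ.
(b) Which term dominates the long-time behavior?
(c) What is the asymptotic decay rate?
Eigenvalues: λₙ = 1.82n²π²/4².
First three modes:
  n=1: λ₁ = 1.82π²/4² ≈ 1.123
  n=2: λ₂ = 7.28π²/4² ≈ 4.491 (4× faster decay)
  n=3: λ₃ = 16.38π²/4² ≈ 10.104 (9× faster decay)
As t → ∞, higher modes decay exponentially faster. The n=1 mode dominates: θ ~ c₁ sin(πx/4) e^{-λ₁t}.
Decay rate: λ₁ = 1.82π²/4² ≈ 1.123.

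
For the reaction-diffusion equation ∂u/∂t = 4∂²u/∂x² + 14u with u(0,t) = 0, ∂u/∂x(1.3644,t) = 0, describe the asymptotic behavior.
u grows unboundedly. Reaction dominates diffusion (r=14 > κπ²/(4L²)≈5.3); solution grows exponentially.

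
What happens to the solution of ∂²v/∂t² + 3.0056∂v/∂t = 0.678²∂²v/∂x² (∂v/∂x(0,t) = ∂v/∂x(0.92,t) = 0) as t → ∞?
v → constant (steady state). Damping (γ=3.0056) dissipates the nonconstant modes; with Neumann BCs the spatial average obeys M''+γM'=0 and tends to a finite limit.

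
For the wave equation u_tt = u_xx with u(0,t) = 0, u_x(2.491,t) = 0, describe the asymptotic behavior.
u oscillates (no decay). Energy is conserved; the solution oscillates indefinitely as standing waves.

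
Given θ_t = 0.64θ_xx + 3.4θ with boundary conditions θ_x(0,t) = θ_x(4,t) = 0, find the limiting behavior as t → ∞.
θ grows unboundedly. With Neumann BCs the constant mode has diffusion eigenvalue 0, so any r > 0 makes it grow like e^(3.4t); solution grows exponentially.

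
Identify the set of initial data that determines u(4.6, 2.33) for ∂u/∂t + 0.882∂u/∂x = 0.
A single point: x = 2.54494. The characteristic through (4.6, 2.33) is x - 0.882t = const, so x = 4.6 - 0.882·2.33 = 2.54494.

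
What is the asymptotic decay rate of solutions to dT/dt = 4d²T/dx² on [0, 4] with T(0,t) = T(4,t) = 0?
Eigenvalues: λₙ = 4n²π²/4².
First three modes:
  n=1: λ₁ = 4π²/4² ≈ 2.467
  n=2: λ₂ = 16π²/4² ≈ 9.87 (4× faster decay)
  n=3: λ₃ = 36π²/4² ≈ 22.207 (9× faster decay)
As t → ∞, higher modes decay exponentially faster. The n=1 mode dominates: T ~ c₁ sin(πx/4) e^{-λ₁t}.
Decay rate: λ₁ = 4π²/4² ≈ 2.467.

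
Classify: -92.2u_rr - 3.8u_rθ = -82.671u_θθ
Rewriting in standard form: -92.2u_rr - 3.8u_rθ + 82.671u_θθ = 0. Hyperbolic (discriminant = 30503.5048).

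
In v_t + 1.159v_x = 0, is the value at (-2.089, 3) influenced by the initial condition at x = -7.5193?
No. Only data at x = -5.566 affects (-2.089, 3). Advection has one-way propagation along characteristics.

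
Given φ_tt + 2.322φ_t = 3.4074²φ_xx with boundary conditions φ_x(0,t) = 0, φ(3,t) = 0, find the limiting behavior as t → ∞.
φ → 0. Damping (γ=2.322) dissipates energy; oscillations decay exponentially.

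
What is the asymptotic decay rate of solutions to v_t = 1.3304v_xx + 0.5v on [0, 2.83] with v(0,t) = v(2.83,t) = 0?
Eigenvalues: λₙ = 1.3304n²π²/2.83² - 0.5.
First three modes:
  n=1: λ₁ = 1.3304π²/2.83² - 0.5 ≈ 1.139
  n=2: λ₂ = 5.3216π²/2.83² - 0.5 ≈ 6.058
  n=3: λ₃ = 11.9736π²/2.83² - 0.5 ≈ 14.255
Since 1.3304π²/2.83² ≈ 1.639 > 0.5, all λₙ > 0.
The n=1 mode decays slowest → dominates as t → ∞.
Asymptotic: v ~ c₁ sin(πx/2.83) e^{-λ₁t} with decay rate λ₁ ≈ 1.139.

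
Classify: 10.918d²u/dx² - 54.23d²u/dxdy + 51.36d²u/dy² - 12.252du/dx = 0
Hyperbolic (discriminant = 697.89898).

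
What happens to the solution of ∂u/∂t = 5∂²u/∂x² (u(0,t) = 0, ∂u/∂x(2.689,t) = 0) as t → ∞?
u → 0. Heat escapes through the Dirichlet boundary.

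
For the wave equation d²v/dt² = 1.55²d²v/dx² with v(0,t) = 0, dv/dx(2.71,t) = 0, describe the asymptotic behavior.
v oscillates (no decay). Energy is conserved; the solution oscillates indefinitely as standing waves.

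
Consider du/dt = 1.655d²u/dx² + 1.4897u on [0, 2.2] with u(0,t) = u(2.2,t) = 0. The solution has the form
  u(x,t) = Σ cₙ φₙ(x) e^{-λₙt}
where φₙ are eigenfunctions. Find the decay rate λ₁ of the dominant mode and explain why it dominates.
Eigenvalues: λₙ = 1.655n²π²/2.2² - 1.4897.
First three modes:
  n=1: λ₁ = 1.655π²/2.2² - 1.4897 ≈ 1.885
  n=2: λ₂ = 6.62π²/2.2² - 1.4897 ≈ 12.01
  n=3: λ₃ = 14.895π²/2.2² - 1.4897 ≈ 28.884
Since 1.655π²/2.2² ≈ 3.375 > 1.4897, all λₙ > 0.
The n=1 mode decays slowest → dominates as t → ∞.
Asymptotic: u ~ c₁ sin(πx/2.2) e^{-λ₁t} with decay rate λ₁ ≈ 1.885.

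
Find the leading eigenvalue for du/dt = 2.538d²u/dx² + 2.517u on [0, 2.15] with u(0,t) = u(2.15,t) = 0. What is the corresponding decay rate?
Eigenvalues: λₙ = 2.538n²π²/2.15² - 2.517.
First three modes:
  n=1: λ₁ = 2.538π²/2.15² - 2.517 ≈ 2.902
  n=2: λ₂ = 10.152π²/2.15² - 2.517 ≈ 19.159
  n=3: λ₃ = 22.842π²/2.15² - 2.517 ≈ 46.253
Since 2.538π²/2.15² ≈ 5.419 > 2.517, all λₙ > 0.
The n=1 mode decays slowest → dominates as t → ∞.
Asymptotic: u ~ c₁ sin(πx/2.15) e^{-λ₁t} with decay rate λ₁ ≈ 2.902.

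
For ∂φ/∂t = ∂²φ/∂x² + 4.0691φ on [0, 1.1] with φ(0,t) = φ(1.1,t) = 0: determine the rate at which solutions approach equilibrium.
Eigenvalues: λₙ = n²π²/1.1² - 4.0691.
First three modes:
  n=1: λ₁ = π²/1.1² - 4.0691 ≈ 4.088
  n=2: λ₂ = 4π²/1.1² - 4.0691 ≈ 28.558
  n=3: λ₃ = 9π²/1.1² - 4.0691 ≈ 69.341
Since π²/1.1² ≈ 8.157 > 4.0691, all λₙ > 0.
The n=1 mode decays slowest → dominates as t → ∞.
Asymptotic: φ ~ c₁ sin(πx/1.1) e^{-λ₁t} with decay rate λ₁ ≈ 4.088.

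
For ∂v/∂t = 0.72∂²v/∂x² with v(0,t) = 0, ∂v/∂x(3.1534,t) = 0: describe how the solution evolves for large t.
v → 0. Heat escapes through the Dirichlet boundary.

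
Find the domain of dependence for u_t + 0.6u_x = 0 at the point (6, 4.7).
A single point: x = 3.18. The characteristic through (6, 4.7) is x - 0.6t = const, so x = 6 - 0.6·4.7 = 3.18.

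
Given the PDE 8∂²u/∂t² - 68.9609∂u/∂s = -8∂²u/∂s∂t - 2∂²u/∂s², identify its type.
Rewriting in standard form: 2∂²u/∂s² + 8∂²u/∂s∂t + 8∂²u/∂t² - 68.9609∂u/∂s = 0. The second-order coefficients are A = 2, B = 8, C = 8. Since B² - 4AC = 0 = 0, this is a parabolic PDE.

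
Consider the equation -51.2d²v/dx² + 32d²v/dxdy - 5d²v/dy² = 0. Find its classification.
Parabolic. (A = -51.2, B = 32, C = -5 gives B² - 4AC = 0.)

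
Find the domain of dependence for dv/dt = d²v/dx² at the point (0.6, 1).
The entire real line. The heat equation has infinite propagation speed: any initial disturbance instantly affects all points (though exponentially small far away).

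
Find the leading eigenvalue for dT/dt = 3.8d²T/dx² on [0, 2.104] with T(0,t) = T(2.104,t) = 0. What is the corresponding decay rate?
Eigenvalues: λₙ = 3.8n²π²/2.104².
First three modes:
  n=1: λ₁ = 3.8π²/2.104² ≈ 8.472
  n=2: λ₂ = 15.2π²/2.104² ≈ 33.888 (4× faster decay)
  n=3: λ₃ = 34.2π²/2.104² ≈ 76.249 (9× faster decay)
As t → ∞, higher modes decay exponentially faster. The n=1 mode dominates: T ~ c₁ sin(πx/2.104) e^{-λ₁t}.
Decay rate: λ₁ = 3.8π²/2.104² ≈ 8.472.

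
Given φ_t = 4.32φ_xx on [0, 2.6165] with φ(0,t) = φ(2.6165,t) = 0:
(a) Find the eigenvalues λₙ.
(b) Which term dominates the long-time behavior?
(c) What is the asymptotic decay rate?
Eigenvalues: λₙ = 4.32n²π²/2.6165².
First three modes:
  n=1: λ₁ = 4.32π²/2.6165² ≈ 6.228
  n=2: λ₂ = 17.28π²/2.6165² ≈ 24.912 (4× faster decay)
  n=3: λ₃ = 38.88π²/2.6165² ≈ 56.051 (9× faster decay)
As t → ∞, higher modes decay exponentially faster. The n=1 mode dominates: φ ~ c₁ sin(πx/2.6165) e^{-λ₁t}.
Decay rate: λ₁ = 4.32π²/2.6165² ≈ 6.228.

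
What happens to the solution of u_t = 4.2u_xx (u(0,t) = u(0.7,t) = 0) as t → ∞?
u → 0. Heat diffuses out through both boundaries.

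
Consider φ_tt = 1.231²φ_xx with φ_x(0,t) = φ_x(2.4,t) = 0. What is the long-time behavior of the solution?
As t → ∞, φ oscillates about a mean that drifts linearly in t (generically unbounded; no decay). There is no damping, so the nonconstant modes persist as standing waves (energy conserved, no decay). But with Neumann conditions at both ends the constant mode has eigenvalue 0: the spatial mean M(t) of φ satisfies M'' = 0, so M(t) = M(0) + M'(0)·t. Unless the initial velocity has zero mean (∫φ_t(x,0)dx = 0), the solution grows linearly in t (unbounded, though not exponentially); if it does have zero mean, the solution stays bounded and simply oscillates.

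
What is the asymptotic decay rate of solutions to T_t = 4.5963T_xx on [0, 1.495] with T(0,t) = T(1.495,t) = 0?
Eigenvalues: λₙ = 4.5963n²π²/1.495².
First three modes:
  n=1: λ₁ = 4.5963π²/1.495² ≈ 20.297
  n=2: λ₂ = 18.3852π²/1.495² ≈ 81.187 (4× faster decay)
  n=3: λ₃ = 41.3667π²/1.495² ≈ 182.67 (9× faster decay)
As t → ∞, higher modes decay exponentially faster. The n=1 mode dominates: T ~ c₁ sin(πx/1.495) e^{-λ₁t}.
Decay rate: λ₁ = 4.5963π²/1.495² ≈ 20.297.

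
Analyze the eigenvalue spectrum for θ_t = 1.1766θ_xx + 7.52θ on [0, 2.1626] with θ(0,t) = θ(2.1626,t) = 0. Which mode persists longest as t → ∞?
Eigenvalues: λₙ = 1.1766n²π²/2.1626² - 7.52.
First three modes:
  n=1: λ₁ = 1.1766π²/2.1626² - 7.52 ≈ -5.037
  n=2: λ₂ = 4.7064π²/2.1626² - 7.52 ≈ 2.412
  n=3: λ₃ = 10.5894π²/2.1626² - 7.52 ≈ 14.827
Since 1.1766π²/2.1626² ≈ 2.483 < 7.52, λ₁ < 0.
The n=1 mode grows fastest (−λₙ is largest for n=1) → dominates.
Asymptotic: θ ~ c₁ sin(πx/2.1626) e^{5.037t} (exponential growth at rate −λ₁ ≈ 5.037).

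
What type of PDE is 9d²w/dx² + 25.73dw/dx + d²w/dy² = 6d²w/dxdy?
Rewriting in standard form: 9d²w/dx² - 6d²w/dxdy + d²w/dy² + 25.73dw/dx = 0. With A = 9, B = -6, C = 1, the discriminant is 0. This is a parabolic PDE.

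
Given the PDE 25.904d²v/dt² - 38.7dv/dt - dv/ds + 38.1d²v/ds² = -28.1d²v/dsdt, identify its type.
Rewriting in standard form: 38.1d²v/ds² + 28.1d²v/dsdt + 25.904d²v/dt² - dv/ds - 38.7dv/dt = 0. The second-order coefficients are A = 38.1, B = 28.1, C = 25.904. Since B² - 4AC = -3158.1596 < 0, this is an elliptic PDE.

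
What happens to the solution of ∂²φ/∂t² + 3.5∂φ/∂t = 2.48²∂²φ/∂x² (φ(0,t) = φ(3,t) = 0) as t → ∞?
φ → 0. Damping (γ=3.5) dissipates energy; oscillations decay exponentially.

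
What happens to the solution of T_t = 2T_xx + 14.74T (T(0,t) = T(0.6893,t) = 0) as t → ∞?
T → 0. Diffusion dominates reaction (r=14.74 < κπ²/L²≈41.54); solution decays.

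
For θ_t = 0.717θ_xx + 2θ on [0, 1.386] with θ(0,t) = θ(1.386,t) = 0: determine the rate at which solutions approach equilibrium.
Eigenvalues: λₙ = 0.717n²π²/1.386² - 2.
First three modes:
  n=1: λ₁ = 0.717π²/1.386² - 2 ≈ 1.684
  n=2: λ₂ = 2.868π²/1.386² - 2 ≈ 12.735
  n=3: λ₃ = 6.453π²/1.386² - 2 ≈ 31.154
Since 0.717π²/1.386² ≈ 3.684 > 2, all λₙ > 0.
The n=1 mode decays slowest → dominates as t → ∞.
Asymptotic: θ ~ c₁ sin(πx/1.386) e^{-λ₁t} with decay rate λ₁ ≈ 1.684.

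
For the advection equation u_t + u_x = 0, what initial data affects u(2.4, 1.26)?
A single point: x = 1.14. The characteristic through (2.4, 1.26) is x - 1t = const, so x = 2.4 - 1·1.26 = 1.14.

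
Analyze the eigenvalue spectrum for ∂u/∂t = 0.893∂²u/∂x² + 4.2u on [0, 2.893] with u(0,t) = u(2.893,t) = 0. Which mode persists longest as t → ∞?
Eigenvalues: λₙ = 0.893n²π²/2.893² - 4.2.
First three modes:
  n=1: λ₁ = 0.893π²/2.893² - 4.2 ≈ -3.147
  n=2: λ₂ = 3.572π²/2.893² - 4.2 ≈ 0.012
  n=3: λ₃ = 8.037π²/2.893² - 4.2 ≈ 5.278
Since 0.893π²/2.893² ≈ 1.053 < 4.2, λ₁ < 0.
The n=1 mode grows fastest (−λₙ is largest for n=1) → dominates.
Asymptotic: u ~ c₁ sin(πx/2.893) e^{3.147t} (exponential growth at rate −λ₁ ≈ 3.147).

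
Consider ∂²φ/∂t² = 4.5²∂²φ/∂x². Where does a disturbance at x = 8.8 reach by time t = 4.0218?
Domain of influence: [-9.2981, 26.8981]. Data at x = 8.8 spreads outward at speed 4.5.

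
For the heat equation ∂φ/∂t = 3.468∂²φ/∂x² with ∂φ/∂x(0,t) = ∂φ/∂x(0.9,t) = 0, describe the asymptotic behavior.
φ → constant (steady state). Heat is conserved (no flux at boundaries); solution approaches the spatial average.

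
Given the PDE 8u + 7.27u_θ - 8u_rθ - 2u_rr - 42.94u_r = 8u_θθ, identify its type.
Rewriting in standard form: -2u_rr - 8u_rθ - 8u_θθ - 42.94u_r + 7.27u_θ + 8u = 0. The second-order coefficients are A = -2, B = -8, C = -8. Since B² - 4AC = 0 = 0, this is a parabolic PDE.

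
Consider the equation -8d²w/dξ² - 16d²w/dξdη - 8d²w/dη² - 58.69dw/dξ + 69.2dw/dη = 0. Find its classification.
Parabolic. (A = -8, B = -16, C = -8 gives B² - 4AC = 0.)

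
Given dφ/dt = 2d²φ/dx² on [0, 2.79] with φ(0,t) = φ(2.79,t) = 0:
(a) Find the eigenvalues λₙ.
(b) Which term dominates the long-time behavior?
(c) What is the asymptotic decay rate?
Eigenvalues: λₙ = 2n²π²/2.79².
First three modes:
  n=1: λ₁ = 2π²/2.79² ≈ 2.536
  n=2: λ₂ = 8π²/2.79² ≈ 10.143 (4× faster decay)
  n=3: λ₃ = 18π²/2.79² ≈ 22.823 (9× faster decay)
As t → ∞, higher modes decay exponentially faster. The n=1 mode dominates: φ ~ c₁ sin(πx/2.79) e^{-λ₁t}.
Decay rate: λ₁ = 2π²/2.79² ≈ 2.536.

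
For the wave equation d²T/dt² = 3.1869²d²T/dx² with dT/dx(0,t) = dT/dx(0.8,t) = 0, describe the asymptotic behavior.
T oscillates about a mean that drifts linearly in t (generically unbounded; no decay). There is no damping, so the nonconstant modes persist as standing waves (energy conserved, no decay). But with Neumann conditions at both ends the constant mode has eigenvalue 0: the spatial mean M(t) of T satisfies M'' = 0, so M(t) = M(0) + M'(0)·t. Unless the initial velocity has zero mean (∫T_t(x,0)dx = 0), the solution grows linearly in t (unbounded, though not exponentially); if it does have zero mean, the solution stays bounded and simply oscillates.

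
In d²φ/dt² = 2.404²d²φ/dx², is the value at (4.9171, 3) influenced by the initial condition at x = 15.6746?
No. The domain of dependence is [-2.2949, 12.1291], and 15.6746 is outside this interval.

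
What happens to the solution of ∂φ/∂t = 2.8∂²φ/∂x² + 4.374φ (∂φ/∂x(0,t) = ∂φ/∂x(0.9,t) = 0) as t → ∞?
φ grows unboundedly. With Neumann BCs the constant mode has diffusion eigenvalue 0, so any r > 0 makes it grow like e^(4.374t); solution grows exponentially.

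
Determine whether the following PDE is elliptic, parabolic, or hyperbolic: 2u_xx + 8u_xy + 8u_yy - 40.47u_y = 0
Coefficients: A = 2, B = 8, C = 8. B² - 4AC = 0, which is zero, so the equation is parabolic.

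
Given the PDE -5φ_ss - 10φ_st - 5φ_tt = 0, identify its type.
The second-order coefficients are A = -5, B = -10, C = -5. Since B² - 4AC = 0 = 0, this is a parabolic PDE.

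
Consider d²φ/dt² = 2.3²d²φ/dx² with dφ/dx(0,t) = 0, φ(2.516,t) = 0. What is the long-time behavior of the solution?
As t → ∞, φ oscillates (no decay). Energy is conserved; the solution oscillates indefinitely as standing waves.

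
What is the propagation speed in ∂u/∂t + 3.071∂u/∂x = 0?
Speed = 3.071. Information travels along x - 3.071t = const (rightward).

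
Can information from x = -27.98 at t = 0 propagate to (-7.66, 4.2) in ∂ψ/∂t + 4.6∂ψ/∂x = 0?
No. Only data at x = -26.98 affects (-7.66, 4.2). Advection has one-way propagation along characteristics.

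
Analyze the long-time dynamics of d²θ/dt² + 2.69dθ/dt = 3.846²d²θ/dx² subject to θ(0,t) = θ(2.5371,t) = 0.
Long-time behavior: θ → 0. Damping (γ=2.69) dissipates energy; oscillations decay exponentially.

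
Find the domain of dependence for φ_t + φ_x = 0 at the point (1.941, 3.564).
A single point: x = -1.623. The characteristic through (1.941, 3.564) is x - 1t = const, so x = 1.941 - 1·3.564 = -1.623.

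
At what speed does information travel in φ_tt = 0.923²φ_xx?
Speed = 0.923. Information travels along characteristics x = x₀ ± 0.923t.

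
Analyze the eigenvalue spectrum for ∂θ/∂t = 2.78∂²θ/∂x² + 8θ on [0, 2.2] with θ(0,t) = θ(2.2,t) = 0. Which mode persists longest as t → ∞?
Eigenvalues: λₙ = 2.78n²π²/2.2² - 8.
First three modes:
  n=1: λ₁ = 2.78π²/2.2² - 8 ≈ -2.331
  n=2: λ₂ = 11.12π²/2.2² - 8 ≈ 14.676
  n=3: λ₃ = 25.02π²/2.2² - 8 ≈ 43.02
Since 2.78π²/2.2² ≈ 5.669 < 8, λ₁ < 0.
The n=1 mode grows fastest (−λₙ is largest for n=1) → dominates.
Asymptotic: θ ~ c₁ sin(πx/2.2) e^{2.331t} (exponential growth at rate −λ₁ ≈ 2.331).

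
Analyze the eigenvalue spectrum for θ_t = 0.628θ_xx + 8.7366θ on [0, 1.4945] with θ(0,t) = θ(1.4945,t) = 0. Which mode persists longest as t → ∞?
Eigenvalues: λₙ = 0.628n²π²/1.4945² - 8.7366.
First three modes:
  n=1: λ₁ = 0.628π²/1.4945² - 8.7366 ≈ -5.962
  n=2: λ₂ = 2.512π²/1.4945² - 8.7366 ≈ 2.364
  n=3: λ₃ = 5.652π²/1.4945² - 8.7366 ≈ 16.239
Since 0.628π²/1.4945² ≈ 2.775 < 8.7366, λ₁ < 0.
The n=1 mode grows fastest (−λₙ is largest for n=1) → dominates.
Asymptotic: θ ~ c₁ sin(πx/1.4945) e^{5.962t} (exponential growth at rate −λ₁ ≈ 5.962).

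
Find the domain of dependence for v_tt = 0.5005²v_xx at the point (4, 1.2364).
Domain of dependence: [3.3811818, 4.6188182]. Signals travel at speed 0.5005, so data within |x - 4| ≤ 0.5005·1.2364 = 0.6188182 can reach the point.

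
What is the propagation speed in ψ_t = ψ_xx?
Infinite. The heat equation is parabolic, not hyperbolic, so disturbances propagate instantly.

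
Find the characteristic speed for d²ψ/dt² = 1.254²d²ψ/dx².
Speed = 1.254. Information travels along characteristics x = x₀ ± 1.254t.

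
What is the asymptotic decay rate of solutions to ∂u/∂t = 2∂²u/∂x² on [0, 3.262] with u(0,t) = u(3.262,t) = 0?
Eigenvalues: λₙ = 2n²π²/3.262².
First three modes:
  n=1: λ₁ = 2π²/3.262² ≈ 1.855
  n=2: λ₂ = 8π²/3.262² ≈ 7.42 (4× faster decay)
  n=3: λ₃ = 18π²/3.262² ≈ 16.696 (9× faster decay)
As t → ∞, higher modes decay exponentially faster. The n=1 mode dominates: u ~ c₁ sin(πx/3.262) e^{-λ₁t}.
Decay rate: λ₁ = 2π²/3.262² ≈ 1.855.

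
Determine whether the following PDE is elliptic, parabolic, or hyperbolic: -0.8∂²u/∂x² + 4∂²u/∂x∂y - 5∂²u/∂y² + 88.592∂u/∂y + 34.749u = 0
Coefficients: A = -0.8, B = 4, C = -5. B² - 4AC = 0, which is zero, so the equation is parabolic.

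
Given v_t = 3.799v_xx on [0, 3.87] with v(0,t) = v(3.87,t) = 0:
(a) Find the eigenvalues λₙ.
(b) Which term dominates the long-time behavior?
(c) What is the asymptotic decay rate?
Eigenvalues: λₙ = 3.799n²π²/3.87².
First three modes:
  n=1: λ₁ = 3.799π²/3.87² ≈ 2.503
  n=2: λ₂ = 15.196π²/3.87² ≈ 10.014 (4× faster decay)
  n=3: λ₃ = 34.191π²/3.87² ≈ 22.531 (9× faster decay)
As t → ∞, higher modes decay exponentially faster. The n=1 mode dominates: v ~ c₁ sin(πx/3.87) e^{-λ₁t}.
Decay rate: λ₁ = 3.799π²/3.87² ≈ 2.503.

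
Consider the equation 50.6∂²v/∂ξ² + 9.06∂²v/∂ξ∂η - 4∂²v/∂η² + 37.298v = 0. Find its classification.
Hyperbolic. (A = 50.6, B = 9.06, C = -4 gives B² - 4AC = 891.6836.)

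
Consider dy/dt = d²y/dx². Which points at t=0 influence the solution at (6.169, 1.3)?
The entire real line. The heat equation has infinite propagation speed: any initial disturbance instantly affects all points (though exponentially small far away).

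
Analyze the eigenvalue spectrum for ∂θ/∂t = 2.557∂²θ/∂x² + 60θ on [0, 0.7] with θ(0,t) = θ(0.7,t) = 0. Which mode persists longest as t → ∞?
Eigenvalues: λₙ = 2.557n²π²/0.7² - 60.
First three modes:
  n=1: λ₁ = 2.557π²/0.7² - 60 ≈ -8.497
  n=2: λ₂ = 10.228π²/0.7² - 60 ≈ 146.013
  n=3: λ₃ = 23.013π²/0.7² - 60 ≈ 403.529
Since 2.557π²/0.7² ≈ 51.503 < 60, λ₁ < 0.
The n=1 mode grows fastest (−λₙ is largest for n=1) → dominates.
Asymptotic: θ ~ c₁ sin(πx/0.7) e^{8.497t} (exponential growth at rate −λ₁ ≈ 8.497).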